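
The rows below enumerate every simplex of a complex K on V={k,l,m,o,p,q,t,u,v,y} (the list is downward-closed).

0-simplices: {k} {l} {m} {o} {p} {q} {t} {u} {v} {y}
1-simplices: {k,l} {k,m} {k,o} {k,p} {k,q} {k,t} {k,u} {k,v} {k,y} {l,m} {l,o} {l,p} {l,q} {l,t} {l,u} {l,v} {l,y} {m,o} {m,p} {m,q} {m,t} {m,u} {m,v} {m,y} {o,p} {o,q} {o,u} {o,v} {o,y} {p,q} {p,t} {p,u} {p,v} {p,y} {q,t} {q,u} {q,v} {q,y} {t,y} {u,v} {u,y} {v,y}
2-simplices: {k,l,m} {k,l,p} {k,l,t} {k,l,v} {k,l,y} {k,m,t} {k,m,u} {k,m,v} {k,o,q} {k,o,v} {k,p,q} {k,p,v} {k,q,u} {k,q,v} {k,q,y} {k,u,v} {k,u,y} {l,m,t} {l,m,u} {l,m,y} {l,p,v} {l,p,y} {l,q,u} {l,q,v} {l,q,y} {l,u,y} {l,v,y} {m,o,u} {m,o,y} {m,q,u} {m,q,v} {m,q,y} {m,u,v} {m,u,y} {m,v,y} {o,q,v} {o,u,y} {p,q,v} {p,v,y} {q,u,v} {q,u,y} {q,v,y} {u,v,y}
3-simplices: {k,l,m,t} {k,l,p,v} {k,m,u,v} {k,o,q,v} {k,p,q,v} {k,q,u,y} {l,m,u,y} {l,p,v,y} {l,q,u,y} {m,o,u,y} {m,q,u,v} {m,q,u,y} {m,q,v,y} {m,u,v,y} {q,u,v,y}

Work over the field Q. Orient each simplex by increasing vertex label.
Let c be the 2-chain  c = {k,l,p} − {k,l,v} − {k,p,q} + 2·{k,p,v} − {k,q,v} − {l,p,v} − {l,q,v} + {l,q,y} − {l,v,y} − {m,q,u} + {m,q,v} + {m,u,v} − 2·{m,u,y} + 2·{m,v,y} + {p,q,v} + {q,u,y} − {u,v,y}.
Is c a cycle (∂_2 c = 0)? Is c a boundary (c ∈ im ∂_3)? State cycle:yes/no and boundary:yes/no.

n_0=10 n_1=42 n_2=43 n_3=15  [Q]
∂1: piv[kl,km,ko,kp,kq,kt,ku,kv,ky] rk=9  ker:lm,lo,lp,lq,lt,lu,lv,ly,mo,mp,mq,mt,mu,mv,my,op,oq,ou,ov,oy,pq,pt,pu,pv,py,qt,qu,qv,qy,ty,uv,uy,vy
∂2: piv[klm,klp,klt,klv,kly,kmt,kmu,kmv,koq,kov,kpq,kpv,kqu,kqv,kqy,kuv,kuy,lmu,lmy,lpy,lqu,lvy,mou,moy,mqu] rk=25  ker:lmt,lpv,lqv,lqy,luy,mqv,mqy,muv,muy,mvy,oqv,ouy,pqv,pvy,quv,quy,qvy,uvy
∂3: piv[klmt,klpv,kmuv,koqv,kpqv,kquy,lmuy,lpvy,lquy,mouy,mquv,mquy,mqvy,muvy] rk=14  ker:quvy
∂2c = 0
c vs im∂3: residual ≠ 0 ⇒ not boundary

cycle:yes boundary:no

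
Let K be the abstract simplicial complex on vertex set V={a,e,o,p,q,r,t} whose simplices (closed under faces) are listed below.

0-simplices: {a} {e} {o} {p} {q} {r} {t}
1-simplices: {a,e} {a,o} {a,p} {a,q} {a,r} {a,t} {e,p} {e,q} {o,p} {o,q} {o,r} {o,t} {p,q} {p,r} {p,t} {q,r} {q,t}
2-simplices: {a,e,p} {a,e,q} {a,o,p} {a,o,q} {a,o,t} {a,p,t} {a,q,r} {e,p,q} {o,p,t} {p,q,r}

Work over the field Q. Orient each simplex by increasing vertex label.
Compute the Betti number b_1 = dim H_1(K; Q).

n_0=7 n_1=17 n_2=10  [Q]
∂1: piv[ae,ao,ap,aq,ar,at] rk=6  ker:ep,eq,op,oq,or,ot,pq,pr,pt,qr,qt
∂2: piv[aep,aeq,aop,aoq,aot,apt,aqr,epq,pqr] rk=9  ker:opt
b_1=(17−6)−9=2

b_1=2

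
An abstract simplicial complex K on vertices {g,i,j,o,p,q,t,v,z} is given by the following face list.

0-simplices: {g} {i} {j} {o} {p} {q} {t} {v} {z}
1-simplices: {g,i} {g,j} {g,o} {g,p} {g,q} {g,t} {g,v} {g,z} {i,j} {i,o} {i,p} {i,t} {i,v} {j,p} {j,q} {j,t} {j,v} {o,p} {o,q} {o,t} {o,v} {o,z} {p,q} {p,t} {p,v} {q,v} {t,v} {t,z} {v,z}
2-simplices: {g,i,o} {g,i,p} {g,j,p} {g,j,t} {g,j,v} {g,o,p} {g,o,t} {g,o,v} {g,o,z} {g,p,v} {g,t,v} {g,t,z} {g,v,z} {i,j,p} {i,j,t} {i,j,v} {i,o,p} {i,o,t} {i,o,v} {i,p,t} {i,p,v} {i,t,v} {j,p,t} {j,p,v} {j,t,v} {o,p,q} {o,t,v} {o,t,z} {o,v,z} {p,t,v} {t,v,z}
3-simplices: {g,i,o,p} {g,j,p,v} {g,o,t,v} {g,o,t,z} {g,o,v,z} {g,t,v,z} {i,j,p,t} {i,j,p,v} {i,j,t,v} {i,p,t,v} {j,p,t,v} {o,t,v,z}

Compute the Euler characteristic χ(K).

χ(K)=-1

n_0=9 n_1=29 n_2=31 n_3=12
χ=+9−29+31−12=-1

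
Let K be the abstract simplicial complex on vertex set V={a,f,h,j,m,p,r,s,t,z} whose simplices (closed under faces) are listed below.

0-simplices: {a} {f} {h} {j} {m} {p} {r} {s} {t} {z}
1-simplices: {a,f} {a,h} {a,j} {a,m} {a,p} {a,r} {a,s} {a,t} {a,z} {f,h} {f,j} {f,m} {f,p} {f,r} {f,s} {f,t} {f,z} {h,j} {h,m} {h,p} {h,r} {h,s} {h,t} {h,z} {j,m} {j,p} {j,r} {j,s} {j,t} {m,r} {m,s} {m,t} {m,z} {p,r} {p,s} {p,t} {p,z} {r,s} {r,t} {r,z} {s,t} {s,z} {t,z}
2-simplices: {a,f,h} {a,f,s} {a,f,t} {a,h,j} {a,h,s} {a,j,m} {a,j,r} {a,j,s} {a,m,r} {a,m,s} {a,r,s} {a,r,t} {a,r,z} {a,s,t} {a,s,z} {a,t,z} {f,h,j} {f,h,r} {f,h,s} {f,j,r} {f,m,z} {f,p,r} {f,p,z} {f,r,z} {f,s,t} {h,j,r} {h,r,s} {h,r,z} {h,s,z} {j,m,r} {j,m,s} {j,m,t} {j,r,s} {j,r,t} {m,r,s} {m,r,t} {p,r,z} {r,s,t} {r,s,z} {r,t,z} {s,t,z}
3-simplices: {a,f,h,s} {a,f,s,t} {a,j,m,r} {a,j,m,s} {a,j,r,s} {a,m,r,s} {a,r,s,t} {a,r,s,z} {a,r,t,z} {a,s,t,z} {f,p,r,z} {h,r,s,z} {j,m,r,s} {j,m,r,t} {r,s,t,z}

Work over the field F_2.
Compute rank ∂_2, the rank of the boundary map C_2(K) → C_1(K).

n_0=10 n_1=43 n_2=41 n_3=15  [Z2]
∂1: piv[af,ah,aj,am,ap,ar,as,at,az] rk=9  ker:fh,fj,fm,fp,fr,fs,ft,fz,hj,hm,hp,hr,hs,ht,hz,jm,jp,jr,js,jt,mr,ms,mt,mz,pr,ps,pt,pz,rs,rt,rz,st,sz,tz
∂2: piv[afh,afs,aft,ahj,ahs,ajm,ajr,ajs,amr,ams,ars,art,arz,ast,asz,atz,fhj,fhr,fjr,fmz,fpr,fpz,frz,hrz,jmt,jrt] rk=26  ker:fhs,fst,hjr,hrs,hsz,jmr,jms,jrs,mrs,mrt,prz,rst,rsz,rtz,stz
∂3: piv[afhs,afst,ajmr,ajms,ajrs,amrs,arst,arsz,artz,astz,fprz,hrsz,jmrt] rk=13  ker:jmrs,rstz
rk∂_2=26

rank∂_2=26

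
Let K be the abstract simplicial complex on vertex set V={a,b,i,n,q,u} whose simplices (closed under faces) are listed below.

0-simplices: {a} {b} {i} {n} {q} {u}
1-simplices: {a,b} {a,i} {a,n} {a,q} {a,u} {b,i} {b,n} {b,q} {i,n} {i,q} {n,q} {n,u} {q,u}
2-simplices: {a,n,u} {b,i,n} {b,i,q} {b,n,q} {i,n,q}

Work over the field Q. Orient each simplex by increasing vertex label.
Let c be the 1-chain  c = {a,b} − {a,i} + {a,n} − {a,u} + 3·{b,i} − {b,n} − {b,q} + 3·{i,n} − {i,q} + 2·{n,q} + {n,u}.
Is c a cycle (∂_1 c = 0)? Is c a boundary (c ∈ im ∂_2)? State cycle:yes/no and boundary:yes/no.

cycle:yes boundary:no

n_0=6 n_1=13 n_2=5  [Q]
∂1: piv[ab,ai,an,aq,au] rk=5  ker:bi,bn,bq,in,iq,nq,nu,qu
∂2: piv[anu,bin,biq,bnq] rk=4  ker:inq
∂1c = 0
c vs im∂2: residual ≠ 0 ⇒ not boundary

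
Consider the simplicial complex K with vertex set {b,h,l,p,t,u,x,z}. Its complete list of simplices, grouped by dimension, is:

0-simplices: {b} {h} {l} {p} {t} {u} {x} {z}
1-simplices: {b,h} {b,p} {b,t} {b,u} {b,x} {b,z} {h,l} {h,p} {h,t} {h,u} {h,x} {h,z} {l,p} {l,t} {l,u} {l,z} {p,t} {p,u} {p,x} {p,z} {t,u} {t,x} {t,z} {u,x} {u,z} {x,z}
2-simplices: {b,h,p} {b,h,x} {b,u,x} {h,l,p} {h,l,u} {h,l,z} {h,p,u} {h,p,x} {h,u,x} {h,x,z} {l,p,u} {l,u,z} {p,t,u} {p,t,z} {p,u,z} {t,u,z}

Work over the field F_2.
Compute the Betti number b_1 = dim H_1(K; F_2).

b_1=5

n_0=8 n_1=26 n_2=16  [Z2]
∂1: piv[bh,bp,bt,bu,bx,bz,hl] rk=7  ker:hp,ht,hu,hx,hz,lp,lt,lu,lz,pt,pu,px,pz,tu,tx,tz,ux,uz,xz
∂2: piv[bhp,bhx,bux,hlp,hlu,hlz,hpu,hpx,hux,hxz,luz,ptu,ptz,puz] rk=14  ker:lpu,tuz
b_1=(26−7)−14=5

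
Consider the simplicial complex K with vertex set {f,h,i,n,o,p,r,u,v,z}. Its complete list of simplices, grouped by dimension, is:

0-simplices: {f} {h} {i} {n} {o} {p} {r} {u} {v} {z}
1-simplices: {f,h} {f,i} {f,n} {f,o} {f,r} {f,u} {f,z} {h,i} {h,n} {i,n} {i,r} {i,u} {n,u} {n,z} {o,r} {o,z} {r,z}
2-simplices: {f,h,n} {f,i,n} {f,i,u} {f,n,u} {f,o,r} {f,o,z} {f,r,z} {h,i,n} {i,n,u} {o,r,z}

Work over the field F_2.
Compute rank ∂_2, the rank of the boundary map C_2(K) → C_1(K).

rank∂_2=8

n_0=10 n_1=17 n_2=10  [Z2]
∂1: piv[fh,fi,fn,fo,fr,fu,fz] rk=7  ker:hi,hn,in,ir,iu,nu,nz,or,oz,rz
∂2: piv[fhn,fin,fiu,fnu,for,foz,frz,hin] rk=8  ker:inu,orz
rk∂_2=8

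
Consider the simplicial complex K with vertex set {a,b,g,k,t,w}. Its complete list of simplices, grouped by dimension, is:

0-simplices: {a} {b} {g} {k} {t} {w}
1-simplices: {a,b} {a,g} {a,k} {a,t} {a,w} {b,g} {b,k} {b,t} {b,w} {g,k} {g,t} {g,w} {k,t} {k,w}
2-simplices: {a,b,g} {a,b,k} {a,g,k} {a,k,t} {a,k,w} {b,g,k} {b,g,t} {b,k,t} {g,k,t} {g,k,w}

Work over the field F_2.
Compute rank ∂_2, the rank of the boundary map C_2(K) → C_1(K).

rank∂_2=8

n_0=6 n_1=14 n_2=10  [Z2]
∂1: piv[ab,ag,ak,at,aw] rk=5  ker:bg,bk,bt,bw,gk,gt,gw,kt,kw
∂2: piv[abg,abk,agk,akt,akw,bgt,bkt,gkw] rk=8  ker:bgk,gkt
rk∂_2=8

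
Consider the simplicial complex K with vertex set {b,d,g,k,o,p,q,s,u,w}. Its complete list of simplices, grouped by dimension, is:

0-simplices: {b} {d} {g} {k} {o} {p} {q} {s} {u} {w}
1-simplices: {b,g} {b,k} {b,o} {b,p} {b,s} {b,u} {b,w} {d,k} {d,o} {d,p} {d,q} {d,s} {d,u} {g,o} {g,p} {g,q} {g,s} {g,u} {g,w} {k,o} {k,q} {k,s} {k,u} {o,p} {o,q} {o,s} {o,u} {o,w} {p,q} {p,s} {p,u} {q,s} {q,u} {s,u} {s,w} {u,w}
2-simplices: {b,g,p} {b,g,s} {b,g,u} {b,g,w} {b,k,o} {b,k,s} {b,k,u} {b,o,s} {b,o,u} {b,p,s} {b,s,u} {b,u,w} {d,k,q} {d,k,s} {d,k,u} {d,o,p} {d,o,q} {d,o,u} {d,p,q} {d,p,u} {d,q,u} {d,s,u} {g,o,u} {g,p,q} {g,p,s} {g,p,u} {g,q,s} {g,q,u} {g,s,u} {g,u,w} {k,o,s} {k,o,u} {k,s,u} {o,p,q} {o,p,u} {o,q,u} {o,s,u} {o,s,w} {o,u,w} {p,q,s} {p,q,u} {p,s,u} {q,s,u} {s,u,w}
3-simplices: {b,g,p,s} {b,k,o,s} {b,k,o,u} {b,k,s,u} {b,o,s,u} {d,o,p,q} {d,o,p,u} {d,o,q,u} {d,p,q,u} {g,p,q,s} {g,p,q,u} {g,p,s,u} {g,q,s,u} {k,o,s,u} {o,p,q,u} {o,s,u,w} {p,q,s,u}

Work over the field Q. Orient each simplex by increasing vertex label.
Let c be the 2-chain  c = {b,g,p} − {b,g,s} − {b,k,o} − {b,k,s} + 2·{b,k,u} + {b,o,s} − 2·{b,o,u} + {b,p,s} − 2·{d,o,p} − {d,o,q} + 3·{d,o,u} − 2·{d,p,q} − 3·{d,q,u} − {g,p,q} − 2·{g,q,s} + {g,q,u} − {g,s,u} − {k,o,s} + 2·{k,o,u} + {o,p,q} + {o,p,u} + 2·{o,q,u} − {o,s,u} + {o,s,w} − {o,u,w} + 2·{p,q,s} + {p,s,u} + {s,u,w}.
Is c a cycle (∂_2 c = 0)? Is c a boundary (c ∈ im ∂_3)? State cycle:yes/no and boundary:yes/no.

cycle:yes boundary:yes

n_0=10 n_1=36 n_2=44 n_3=17  [Q]
∂1: piv[bg,bk,bo,bp,bs,bu,bw,dk,dq] rk=9  ker:do,dp,ds,du,go,gp,gq,gs,gu,gw,ko,kq,ks,ku,op,oq,os,ou,ow,pq,ps,pu,qs,qu,su,sw,uw
∂2: piv[bgp,bgs,bgu,bgw,bko,bks,bku,bos,bou,bps,bsu,buw,dkq,dks,dku,dop,doq,dou,dpq,dpu,dqu,gou,gpq,gpu,gqs,osw,ouw] rk=27  ker:dsu,gps,gqu,gsu,guw,kos,kou,ksu,opq,opu,oqu,osu,pqs,pqu,psu,qsu,suw
∂3: piv[bgps,bkos,bkou,bksu,bosu,dopq,dopu,doqu,dpqu,gpqs,gpqu,gpsu,gqsu,osuw] rk=14  ker:kosu,opqu,pqsu
∂2c = 0
c vs im∂3: reduces to 0 ⇒ boundary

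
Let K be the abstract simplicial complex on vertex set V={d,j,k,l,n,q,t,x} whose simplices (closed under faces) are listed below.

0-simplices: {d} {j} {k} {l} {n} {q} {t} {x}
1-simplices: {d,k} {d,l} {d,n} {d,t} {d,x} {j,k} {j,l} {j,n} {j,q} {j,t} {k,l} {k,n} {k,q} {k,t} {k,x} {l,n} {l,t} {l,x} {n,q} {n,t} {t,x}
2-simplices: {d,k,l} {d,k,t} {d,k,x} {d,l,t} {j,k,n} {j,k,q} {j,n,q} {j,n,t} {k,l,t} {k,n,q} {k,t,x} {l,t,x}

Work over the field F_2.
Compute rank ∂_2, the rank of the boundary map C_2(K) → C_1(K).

rank∂_2=10

n_0=8 n_1=21 n_2=12  [Z2]
∂1: piv[dk,dl,dn,dt,dx,jk,jq] rk=7  ker:jl,jn,jt,kl,kn,kq,kt,kx,ln,lt,lx,nq,nt,tx
∂2: piv[dkl,dkt,dkx,dlt,jkn,jkq,jnq,jnt,ktx,ltx] rk=10  ker:klt,knq
rk∂_2=10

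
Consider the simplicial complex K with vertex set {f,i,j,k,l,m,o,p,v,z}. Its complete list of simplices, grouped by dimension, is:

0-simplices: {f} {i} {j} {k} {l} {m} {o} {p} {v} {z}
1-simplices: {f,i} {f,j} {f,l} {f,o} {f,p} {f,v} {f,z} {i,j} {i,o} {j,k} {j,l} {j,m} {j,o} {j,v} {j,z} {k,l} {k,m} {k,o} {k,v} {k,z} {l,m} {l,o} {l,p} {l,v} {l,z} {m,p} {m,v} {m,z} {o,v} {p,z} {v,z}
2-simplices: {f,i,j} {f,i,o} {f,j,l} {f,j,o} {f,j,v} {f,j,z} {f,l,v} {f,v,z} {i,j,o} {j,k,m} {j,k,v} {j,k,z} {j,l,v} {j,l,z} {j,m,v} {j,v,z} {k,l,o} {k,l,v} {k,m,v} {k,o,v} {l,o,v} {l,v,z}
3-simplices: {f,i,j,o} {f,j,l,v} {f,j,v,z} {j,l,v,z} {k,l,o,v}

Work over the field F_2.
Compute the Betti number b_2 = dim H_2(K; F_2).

n_0=10 n_1=31 n_2=22 n_3=5  [Z2]
∂1: piv[fi,fj,fl,fo,fp,fv,fz,jk,jm] rk=9  ker:ij,io,jl,jo,jv,jz,kl,km,ko,kv,kz,lm,lo,lp,lv,lz,mp,mv,mz,ov,pz,vz
∂2: piv[fij,fio,fjl,fjo,fjv,fjz,flv,fvz,jkm,jkv,jkz,jlz,jmv,klo,klv,kov] rk=16  ker:ijo,jlv,jvz,kmv,lov,lvz
∂3: piv[fijo,fjlv,fjvz,jlvz,klov] rk=5
b_2=(22−16)−5=1

b_2=1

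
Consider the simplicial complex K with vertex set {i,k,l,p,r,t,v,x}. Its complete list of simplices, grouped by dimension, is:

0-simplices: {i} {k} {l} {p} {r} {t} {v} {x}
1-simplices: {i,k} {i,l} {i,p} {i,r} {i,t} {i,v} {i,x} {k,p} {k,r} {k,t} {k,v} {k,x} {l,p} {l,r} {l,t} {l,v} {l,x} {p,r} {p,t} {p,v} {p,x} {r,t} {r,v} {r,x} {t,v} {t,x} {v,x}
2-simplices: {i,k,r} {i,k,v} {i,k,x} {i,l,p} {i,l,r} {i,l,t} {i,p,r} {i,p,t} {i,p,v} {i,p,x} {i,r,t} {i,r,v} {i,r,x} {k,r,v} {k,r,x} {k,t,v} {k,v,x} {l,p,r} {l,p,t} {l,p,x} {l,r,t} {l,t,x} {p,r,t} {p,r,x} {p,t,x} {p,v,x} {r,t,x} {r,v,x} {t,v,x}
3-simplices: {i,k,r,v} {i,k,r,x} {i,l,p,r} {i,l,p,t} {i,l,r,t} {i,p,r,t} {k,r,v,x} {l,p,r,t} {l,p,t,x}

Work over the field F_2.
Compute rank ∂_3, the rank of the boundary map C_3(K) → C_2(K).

rank∂_3=8

n_0=8 n_1=27 n_2=29 n_3=9  [Z2]
∂1: piv[ik,il,ip,ir,it,iv,ix] rk=7  ker:kp,kr,kt,kv,kx,lp,lr,lt,lv,lx,pr,pt,pv,px,rt,rv,rx,tv,tx,vx
∂2: piv[ikr,ikv,ikx,ilp,ilr,ilt,ipr,ipt,ipv,ipx,irt,irv,irx,ktv,kvx,lpx,ltx,tvx] rk=18  ker:krv,krx,lpr,lpt,lrt,prt,prx,ptx,pvx,rtx,rvx
∂3: piv[ikrv,ikrx,ilpr,ilpt,ilrt,iprt,krvx,lptx] rk=8  ker:lprt
rk∂_3=8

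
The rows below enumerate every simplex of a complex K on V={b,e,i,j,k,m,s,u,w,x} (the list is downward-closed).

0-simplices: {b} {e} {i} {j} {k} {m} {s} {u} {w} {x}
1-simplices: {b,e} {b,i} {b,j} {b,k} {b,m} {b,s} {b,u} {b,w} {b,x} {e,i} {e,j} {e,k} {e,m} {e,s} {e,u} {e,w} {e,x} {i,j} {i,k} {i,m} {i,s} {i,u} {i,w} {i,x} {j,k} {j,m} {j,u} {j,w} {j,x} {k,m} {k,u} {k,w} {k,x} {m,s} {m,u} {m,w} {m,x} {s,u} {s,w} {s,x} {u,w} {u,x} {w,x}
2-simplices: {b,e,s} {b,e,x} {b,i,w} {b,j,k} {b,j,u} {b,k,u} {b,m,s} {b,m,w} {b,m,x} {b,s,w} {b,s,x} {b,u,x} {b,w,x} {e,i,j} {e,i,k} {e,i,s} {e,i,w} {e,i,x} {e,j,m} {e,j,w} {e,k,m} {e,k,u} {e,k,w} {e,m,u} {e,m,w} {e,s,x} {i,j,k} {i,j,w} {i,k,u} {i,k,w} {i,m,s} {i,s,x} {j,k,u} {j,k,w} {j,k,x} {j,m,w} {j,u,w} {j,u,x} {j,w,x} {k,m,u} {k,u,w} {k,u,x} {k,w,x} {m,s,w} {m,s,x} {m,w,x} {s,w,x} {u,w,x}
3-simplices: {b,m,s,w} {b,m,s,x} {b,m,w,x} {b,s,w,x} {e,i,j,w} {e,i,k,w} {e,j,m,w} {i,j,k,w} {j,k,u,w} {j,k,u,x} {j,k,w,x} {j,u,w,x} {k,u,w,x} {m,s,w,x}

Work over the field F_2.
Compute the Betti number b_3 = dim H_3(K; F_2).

b_3=2

n_0=10 n_1=43 n_2=48 n_3=14  [Z2]
∂1: piv[be,bi,bj,bk,bm,bs,bu,bw,bx] rk=9  ker:ei,ej,ek,em,es,eu,ew,ex,ij,ik,im,is,iu,iw,ix,jk,jm,ju,jw,jx,km,ku,kw,kx,ms,mu,mw,mx,su,sw,sx,uw,ux,wx
∂2: piv[bes,bex,biw,bjk,bju,bku,bms,bmw,bmx,bsw,bsx,bux,bwx,eij,eik,eis,eiw,eix,ejm,ejw,ekm,eku,ekw,emu,emw,ijk,iku,ims,jkx,juw,jux,jwx] rk=32  ker:esx,ijw,ikw,isx,jku,jkw,jmw,kmu,kuw,kux,kwx,msw,msx,mwx,swx,uwx
∂3: piv[bmsw,bmsx,bmwx,bswx,eijw,eikw,ejmw,ijkw,jkuw,jkux,jkwx,juwx] rk=12  ker:kuwx,mswx
b_3=(14−12)−0=2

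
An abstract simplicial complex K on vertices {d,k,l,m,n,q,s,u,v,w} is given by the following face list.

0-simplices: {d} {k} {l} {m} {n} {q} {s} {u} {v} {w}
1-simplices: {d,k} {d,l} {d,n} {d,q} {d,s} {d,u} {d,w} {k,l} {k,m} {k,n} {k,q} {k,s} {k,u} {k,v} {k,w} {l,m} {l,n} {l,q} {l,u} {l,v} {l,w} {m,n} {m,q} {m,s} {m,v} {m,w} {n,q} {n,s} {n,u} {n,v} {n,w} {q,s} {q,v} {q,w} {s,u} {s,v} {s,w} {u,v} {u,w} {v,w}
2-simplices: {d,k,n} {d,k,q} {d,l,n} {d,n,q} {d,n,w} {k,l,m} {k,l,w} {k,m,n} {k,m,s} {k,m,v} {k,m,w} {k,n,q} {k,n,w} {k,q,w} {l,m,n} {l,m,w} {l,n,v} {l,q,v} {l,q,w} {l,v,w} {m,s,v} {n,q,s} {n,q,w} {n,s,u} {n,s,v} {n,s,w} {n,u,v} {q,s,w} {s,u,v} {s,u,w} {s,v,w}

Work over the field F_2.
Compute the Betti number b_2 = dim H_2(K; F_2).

b_2=6

n_0=10 n_1=40 n_2=31  [Z2]
∂1: piv[dk,dl,dn,dq,ds,du,dw,km,kv] rk=9  ker:kl,kn,kq,ks,ku,kw,lm,ln,lq,lu,lv,lw,mn,mq,ms,mv,mw,nq,ns,nu,nv,nw,qs,qv,qw,su,sv,sw,uv,uw,vw
∂2: piv[dkn,dkq,dln,dnq,dnw,klm,klw,kmn,kms,kmv,kmw,knw,kqw,lmn,lnv,lqv,lqw,lvw,msv,nqs,nsu,nsv,nsw,nuv,suw] rk=25  ker:knq,lmw,nqw,qsw,suv,svw
b_2=(31−25)−0=6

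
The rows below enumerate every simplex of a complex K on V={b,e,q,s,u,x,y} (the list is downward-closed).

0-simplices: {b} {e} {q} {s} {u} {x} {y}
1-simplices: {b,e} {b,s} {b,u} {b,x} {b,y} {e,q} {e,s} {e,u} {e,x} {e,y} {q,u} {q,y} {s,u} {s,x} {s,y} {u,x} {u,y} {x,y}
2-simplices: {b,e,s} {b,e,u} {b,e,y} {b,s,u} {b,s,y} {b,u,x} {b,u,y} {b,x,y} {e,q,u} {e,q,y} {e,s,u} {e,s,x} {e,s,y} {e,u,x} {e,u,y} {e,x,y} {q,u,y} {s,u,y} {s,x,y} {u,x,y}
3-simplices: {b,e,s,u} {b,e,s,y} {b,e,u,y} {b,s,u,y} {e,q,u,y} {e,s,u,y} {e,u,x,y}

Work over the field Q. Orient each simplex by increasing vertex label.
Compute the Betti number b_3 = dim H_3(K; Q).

b_3=1

n_0=7 n_1=18 n_2=20 n_3=7  [Q]
∂1: piv[be,bs,bu,bx,by,eq] rk=6  ker:es,eu,ex,ey,qu,qy,su,sx,sy,ux,uy,xy
∂2: piv[bes,beu,bey,bsu,bsy,bux,buy,bxy,equ,eqy,esx,eux] rk=12  ker:esu,esy,euy,exy,quy,suy,sxy,uxy
∂3: piv[besu,besy,beuy,bsuy,equy,euxy] rk=6  ker:esuy
b_3=(7−6)−0=1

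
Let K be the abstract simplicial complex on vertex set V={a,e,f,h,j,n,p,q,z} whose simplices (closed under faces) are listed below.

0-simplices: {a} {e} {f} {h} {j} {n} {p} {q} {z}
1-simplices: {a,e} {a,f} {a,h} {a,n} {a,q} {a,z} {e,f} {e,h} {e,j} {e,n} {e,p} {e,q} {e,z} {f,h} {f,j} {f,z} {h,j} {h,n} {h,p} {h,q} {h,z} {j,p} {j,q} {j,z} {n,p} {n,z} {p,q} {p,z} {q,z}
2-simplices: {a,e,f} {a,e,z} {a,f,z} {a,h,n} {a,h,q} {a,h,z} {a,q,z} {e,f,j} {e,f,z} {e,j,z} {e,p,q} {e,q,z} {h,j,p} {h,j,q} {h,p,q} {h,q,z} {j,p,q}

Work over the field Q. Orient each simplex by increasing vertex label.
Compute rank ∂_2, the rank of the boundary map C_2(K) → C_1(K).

n_0=9 n_1=29 n_2=17  [Q]
∂1: piv[ae,af,ah,an,aq,az,ej,ep] rk=8  ker:ef,eh,en,eq,ez,fh,fj,fz,hj,hn,hp,hq,hz,jp,jq,jz,np,nz,pq,pz,qz
∂2: piv[aef,aez,afz,ahn,ahq,ahz,aqz,efj,ejz,epq,eqz,hjp,hjq,hpq] rk=14  ker:efz,hqz,jpq
rk∂_2=14

rank∂_2=14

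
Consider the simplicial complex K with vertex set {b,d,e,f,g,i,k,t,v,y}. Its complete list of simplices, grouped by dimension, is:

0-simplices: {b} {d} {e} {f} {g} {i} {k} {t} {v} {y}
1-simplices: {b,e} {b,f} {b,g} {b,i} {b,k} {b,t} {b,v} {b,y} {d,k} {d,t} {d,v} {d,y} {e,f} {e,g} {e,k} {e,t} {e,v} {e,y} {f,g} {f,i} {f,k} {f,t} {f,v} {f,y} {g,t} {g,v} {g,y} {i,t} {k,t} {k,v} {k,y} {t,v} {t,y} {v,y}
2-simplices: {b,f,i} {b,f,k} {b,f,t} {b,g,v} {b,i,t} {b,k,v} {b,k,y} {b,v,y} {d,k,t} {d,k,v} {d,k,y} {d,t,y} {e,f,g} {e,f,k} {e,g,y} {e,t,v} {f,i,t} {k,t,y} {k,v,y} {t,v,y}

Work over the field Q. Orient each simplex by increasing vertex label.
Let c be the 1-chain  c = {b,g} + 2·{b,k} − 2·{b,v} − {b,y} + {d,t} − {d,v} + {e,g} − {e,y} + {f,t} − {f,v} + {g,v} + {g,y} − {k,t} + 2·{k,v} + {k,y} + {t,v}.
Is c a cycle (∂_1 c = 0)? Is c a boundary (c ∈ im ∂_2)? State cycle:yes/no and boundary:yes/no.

n_0=10 n_1=34 n_2=20  [Q]
∂1: piv[be,bf,bg,bi,bk,bt,bv,by,dk] rk=9  ker:dt,dv,dy,ef,eg,ek,et,ev,ey,fg,fi,fk,ft,fv,fy,gt,gv,gy,it,kt,kv,ky,tv,ty,vy
∂2: piv[bfi,bfk,bft,bgv,bit,bkv,bky,bvy,dkt,dkv,dky,dty,efg,efk,egy,etv,tvy] rk=17  ker:fit,kty,kvy
∂1c = 0
c vs im∂2: residual ≠ 0 ⇒ not boundary

cycle:yes boundary:no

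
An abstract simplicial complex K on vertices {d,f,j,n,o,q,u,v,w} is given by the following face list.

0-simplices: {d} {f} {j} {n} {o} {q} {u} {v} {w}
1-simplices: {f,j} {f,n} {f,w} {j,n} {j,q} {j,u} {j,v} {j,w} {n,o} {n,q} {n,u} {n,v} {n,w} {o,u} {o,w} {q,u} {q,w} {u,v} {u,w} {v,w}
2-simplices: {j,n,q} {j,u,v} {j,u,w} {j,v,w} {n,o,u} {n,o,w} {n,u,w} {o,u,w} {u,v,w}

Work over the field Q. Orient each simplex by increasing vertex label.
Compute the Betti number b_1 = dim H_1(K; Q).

n_0=9 n_1=20 n_2=9  [Q]
∂1: piv[fj,fn,fw,jq,ju,jv,no] rk=7  ker:jn,jw,nq,nu,nv,nw,ou,ow,qu,qw,uv,uw,vw
∂2: piv[jnq,juv,juw,jvw,nou,now,nuw] rk=7  ker:ouw,uvw
b_1=(20−7)−7=6

b_1=6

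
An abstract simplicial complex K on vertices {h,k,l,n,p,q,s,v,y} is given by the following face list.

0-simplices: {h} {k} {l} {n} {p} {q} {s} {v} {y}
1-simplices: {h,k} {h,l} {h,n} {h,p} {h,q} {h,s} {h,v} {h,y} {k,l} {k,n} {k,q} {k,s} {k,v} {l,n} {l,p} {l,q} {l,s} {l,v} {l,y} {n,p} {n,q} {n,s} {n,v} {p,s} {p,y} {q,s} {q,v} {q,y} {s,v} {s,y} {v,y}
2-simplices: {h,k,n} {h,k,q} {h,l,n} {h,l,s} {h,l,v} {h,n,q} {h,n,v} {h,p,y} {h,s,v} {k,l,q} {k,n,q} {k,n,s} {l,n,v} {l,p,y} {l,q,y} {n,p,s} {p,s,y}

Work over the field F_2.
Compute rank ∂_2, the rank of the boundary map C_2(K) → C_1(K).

rank∂_2=15

n_0=9 n_1=31 n_2=17  [Z2]
∂1: piv[hk,hl,hn,hp,hq,hs,hv,hy] rk=8  ker:kl,kn,kq,ks,kv,ln,lp,lq,ls,lv,ly,np,nq,ns,nv,ps,py,qs,qv,qy,sv,sy,vy
∂2: piv[hkn,hkq,hln,hls,hlv,hnq,hnv,hpy,hsv,klq,kns,lpy,lqy,nps,psy] rk=15  ker:knq,lnv
rk∂_2=15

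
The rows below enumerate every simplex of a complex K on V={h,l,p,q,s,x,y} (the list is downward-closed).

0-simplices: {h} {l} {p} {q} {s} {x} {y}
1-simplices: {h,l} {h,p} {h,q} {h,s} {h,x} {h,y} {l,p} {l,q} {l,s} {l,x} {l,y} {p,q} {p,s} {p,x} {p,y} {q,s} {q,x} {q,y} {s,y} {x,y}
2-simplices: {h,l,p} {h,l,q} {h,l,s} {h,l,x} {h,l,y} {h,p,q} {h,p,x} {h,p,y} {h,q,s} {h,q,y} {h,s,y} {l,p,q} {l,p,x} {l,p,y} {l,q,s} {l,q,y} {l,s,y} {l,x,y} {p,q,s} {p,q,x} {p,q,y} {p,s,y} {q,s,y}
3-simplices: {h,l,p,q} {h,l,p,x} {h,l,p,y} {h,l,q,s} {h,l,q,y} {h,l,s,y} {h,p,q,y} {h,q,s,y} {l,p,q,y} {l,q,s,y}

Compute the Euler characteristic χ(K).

χ(K)=0

n_0=7 n_1=20 n_2=23 n_3=10
χ=+7−20+23−10=0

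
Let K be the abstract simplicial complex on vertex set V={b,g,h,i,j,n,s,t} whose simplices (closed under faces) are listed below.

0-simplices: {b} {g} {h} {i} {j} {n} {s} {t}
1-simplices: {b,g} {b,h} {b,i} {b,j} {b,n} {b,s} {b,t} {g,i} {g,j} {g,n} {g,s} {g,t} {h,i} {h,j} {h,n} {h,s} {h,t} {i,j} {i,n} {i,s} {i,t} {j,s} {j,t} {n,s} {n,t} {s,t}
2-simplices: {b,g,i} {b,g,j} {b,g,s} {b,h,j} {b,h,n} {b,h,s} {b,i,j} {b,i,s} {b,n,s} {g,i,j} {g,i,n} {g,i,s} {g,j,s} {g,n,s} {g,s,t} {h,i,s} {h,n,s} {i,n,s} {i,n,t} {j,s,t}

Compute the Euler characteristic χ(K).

n_0=8 n_1=26 n_2=20
χ=+8−26+20=2

χ(K)=2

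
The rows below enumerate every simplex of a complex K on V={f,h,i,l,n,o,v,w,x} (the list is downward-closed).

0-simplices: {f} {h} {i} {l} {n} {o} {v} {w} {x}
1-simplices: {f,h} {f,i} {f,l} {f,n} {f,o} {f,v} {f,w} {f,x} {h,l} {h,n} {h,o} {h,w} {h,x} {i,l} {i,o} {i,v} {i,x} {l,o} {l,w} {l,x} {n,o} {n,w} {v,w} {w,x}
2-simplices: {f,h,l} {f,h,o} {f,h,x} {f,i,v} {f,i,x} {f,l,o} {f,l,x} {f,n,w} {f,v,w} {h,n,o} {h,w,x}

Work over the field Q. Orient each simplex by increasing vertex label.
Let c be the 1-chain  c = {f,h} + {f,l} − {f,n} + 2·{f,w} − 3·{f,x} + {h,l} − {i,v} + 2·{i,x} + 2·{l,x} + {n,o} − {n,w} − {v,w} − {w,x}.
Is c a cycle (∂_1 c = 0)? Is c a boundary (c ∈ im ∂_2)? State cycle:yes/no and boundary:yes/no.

cycle:no boundary:no

n_0=9 n_1=24 n_2=11  [Q]
∂1: piv[fh,fi,fl,fn,fo,fv,fw,fx] rk=8  ker:hl,hn,ho,hw,hx,il,io,iv,ix,lo,lw,lx,no,nw,vw,wx
∂2: piv[fhl,fho,fhx,fiv,fix,flo,flx,fnw,fvw,hno,hwx] rk=11
∂1c = −{i} − {n} + {o} + {w}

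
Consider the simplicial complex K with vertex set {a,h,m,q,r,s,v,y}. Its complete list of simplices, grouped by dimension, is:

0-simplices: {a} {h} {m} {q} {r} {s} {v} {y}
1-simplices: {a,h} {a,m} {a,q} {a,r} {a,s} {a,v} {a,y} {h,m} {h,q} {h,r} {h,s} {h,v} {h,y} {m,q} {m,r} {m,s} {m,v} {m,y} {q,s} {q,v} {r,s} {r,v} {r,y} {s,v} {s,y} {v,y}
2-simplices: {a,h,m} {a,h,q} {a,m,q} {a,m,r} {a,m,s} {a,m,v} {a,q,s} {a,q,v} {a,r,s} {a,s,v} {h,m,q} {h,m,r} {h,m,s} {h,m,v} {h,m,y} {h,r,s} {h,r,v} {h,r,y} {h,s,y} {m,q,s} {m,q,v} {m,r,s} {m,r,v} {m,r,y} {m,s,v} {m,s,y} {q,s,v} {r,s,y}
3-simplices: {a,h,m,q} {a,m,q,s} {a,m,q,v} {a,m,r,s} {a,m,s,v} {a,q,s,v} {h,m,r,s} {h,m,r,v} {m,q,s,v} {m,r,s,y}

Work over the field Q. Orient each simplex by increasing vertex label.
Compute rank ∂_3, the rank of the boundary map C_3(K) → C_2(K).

n_0=8 n_1=26 n_2=28 n_3=10  [Q]
∂1: piv[ah,am,aq,ar,as,av,ay] rk=7  ker:hm,hq,hr,hs,hv,hy,mq,mr,ms,mv,my,qs,qv,rs,rv,ry,sv,sy,vy
∂2: piv[ahm,ahq,amq,amr,ams,amv,aqs,aqv,ars,asv,hmr,hms,hmv,hmy,hrv,hry,hsy] rk=17  ker:hmq,hrs,mqs,mqv,mrs,mrv,mry,msv,msy,qsv,rsy
∂3: piv[ahmq,amqs,amqv,amrs,amsv,aqsv,hmrs,hmrv,mrsy] rk=9  ker:mqsv
rk∂_3=9

rank∂_3=9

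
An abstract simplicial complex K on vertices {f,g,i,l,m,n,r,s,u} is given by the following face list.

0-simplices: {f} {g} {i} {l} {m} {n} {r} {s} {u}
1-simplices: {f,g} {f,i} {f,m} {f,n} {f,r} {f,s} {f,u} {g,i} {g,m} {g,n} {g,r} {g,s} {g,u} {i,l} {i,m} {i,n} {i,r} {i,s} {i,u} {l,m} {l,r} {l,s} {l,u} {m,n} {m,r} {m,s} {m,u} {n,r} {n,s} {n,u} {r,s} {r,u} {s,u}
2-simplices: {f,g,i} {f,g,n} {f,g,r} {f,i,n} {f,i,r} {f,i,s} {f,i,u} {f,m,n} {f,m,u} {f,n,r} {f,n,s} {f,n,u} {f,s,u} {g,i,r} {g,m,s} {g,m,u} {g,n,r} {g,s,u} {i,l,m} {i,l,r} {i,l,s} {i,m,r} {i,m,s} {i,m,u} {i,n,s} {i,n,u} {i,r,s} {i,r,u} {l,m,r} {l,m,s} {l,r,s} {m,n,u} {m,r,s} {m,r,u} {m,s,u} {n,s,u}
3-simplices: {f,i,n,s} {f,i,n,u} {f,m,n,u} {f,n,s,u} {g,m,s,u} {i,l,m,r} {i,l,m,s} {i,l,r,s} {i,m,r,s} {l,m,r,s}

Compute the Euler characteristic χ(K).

n_0=9 n_1=33 n_2=36 n_3=10
χ=+9−33+36−10=2

χ(K)=2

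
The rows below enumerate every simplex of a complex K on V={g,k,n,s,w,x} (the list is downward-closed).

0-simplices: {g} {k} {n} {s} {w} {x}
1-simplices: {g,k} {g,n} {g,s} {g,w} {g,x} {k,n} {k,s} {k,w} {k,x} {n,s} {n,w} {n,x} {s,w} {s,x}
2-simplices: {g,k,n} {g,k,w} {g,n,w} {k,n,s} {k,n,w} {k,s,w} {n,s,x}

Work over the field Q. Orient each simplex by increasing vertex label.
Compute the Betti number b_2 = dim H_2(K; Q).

n_0=6 n_1=14 n_2=7  [Q]
∂1: piv[gk,gn,gs,gw,gx] rk=5  ker:kn,ks,kw,kx,ns,nw,nx,sw,sx
∂2: piv[gkn,gkw,gnw,kns,ksw,nsx] rk=6  ker:knw
b_2=(7−6)−0=1

b_2=1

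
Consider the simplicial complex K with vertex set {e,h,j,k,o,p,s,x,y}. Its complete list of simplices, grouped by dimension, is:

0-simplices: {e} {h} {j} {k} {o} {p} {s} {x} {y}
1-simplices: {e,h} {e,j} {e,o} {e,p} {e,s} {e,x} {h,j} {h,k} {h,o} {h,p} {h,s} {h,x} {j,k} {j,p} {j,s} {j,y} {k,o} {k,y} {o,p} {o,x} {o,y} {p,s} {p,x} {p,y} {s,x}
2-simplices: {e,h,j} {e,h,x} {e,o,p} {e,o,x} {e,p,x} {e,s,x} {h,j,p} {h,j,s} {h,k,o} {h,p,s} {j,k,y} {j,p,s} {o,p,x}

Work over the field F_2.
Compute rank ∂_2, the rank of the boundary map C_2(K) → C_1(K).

rank∂_2=11

n_0=9 n_1=25 n_2=13  [Z2]
∂1: piv[eh,ej,eo,ep,es,ex,hk,jy] rk=8  ker:hj,ho,hp,hs,hx,jk,jp,js,ko,ky,op,ox,oy,ps,px,py,sx
∂2: piv[ehj,ehx,eop,eox,epx,esx,hjp,hjs,hko,hps,jky] rk=11  ker:jps,opx
rk∂_2=11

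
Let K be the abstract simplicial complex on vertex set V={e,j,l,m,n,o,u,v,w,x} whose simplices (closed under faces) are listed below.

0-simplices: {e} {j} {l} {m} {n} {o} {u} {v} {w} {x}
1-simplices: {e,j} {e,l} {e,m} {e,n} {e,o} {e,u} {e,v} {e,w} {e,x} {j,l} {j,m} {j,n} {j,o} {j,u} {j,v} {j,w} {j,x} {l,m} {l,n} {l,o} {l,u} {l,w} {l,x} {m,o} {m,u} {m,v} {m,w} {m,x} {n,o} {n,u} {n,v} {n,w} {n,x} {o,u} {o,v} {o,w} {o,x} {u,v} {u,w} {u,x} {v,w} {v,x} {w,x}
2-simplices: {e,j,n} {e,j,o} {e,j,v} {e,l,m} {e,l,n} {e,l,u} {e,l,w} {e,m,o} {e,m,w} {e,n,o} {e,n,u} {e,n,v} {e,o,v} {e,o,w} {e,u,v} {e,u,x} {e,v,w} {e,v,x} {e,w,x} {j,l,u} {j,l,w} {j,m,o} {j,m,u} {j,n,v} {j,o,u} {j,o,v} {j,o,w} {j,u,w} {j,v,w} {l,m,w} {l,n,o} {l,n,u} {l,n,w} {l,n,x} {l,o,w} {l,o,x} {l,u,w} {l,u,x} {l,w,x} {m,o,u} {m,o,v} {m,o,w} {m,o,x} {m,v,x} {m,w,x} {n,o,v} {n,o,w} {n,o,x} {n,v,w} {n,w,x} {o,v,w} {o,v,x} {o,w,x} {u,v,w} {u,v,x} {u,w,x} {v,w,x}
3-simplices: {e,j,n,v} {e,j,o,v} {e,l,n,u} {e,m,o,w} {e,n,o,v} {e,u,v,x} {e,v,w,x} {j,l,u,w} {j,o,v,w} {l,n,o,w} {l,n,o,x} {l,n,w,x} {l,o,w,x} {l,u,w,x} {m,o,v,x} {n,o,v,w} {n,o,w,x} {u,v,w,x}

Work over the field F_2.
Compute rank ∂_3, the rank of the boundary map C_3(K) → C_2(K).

rank∂_3=17

n_0=10 n_1=43 n_2=57 n_3=18  [Z2]
∂1: piv[ej,el,em,en,eo,eu,ev,ew,ex] rk=9  ker:jl,jm,jn,jo,ju,jv,jw,jx,lm,ln,lo,lu,lw,lx,mo,mu,mv,mw,mx,no,nu,nv,nw,nx,ou,ov,ow,ox,uv,uw,ux,vw,vx,wx
∂2: piv[ejn,ejo,ejv,elm,eln,elu,elw,emo,emw,eno,enu,env,eov,eow,euv,eux,evw,evx,ewx,jlu,jlw,jmo,jmu,jou,jow,juw,lno,lnw,lnx,lox,lux,mov,mox] rk=33  ker:jnv,jov,jvw,lmw,lnu,low,luw,lwx,mou,mow,mvx,mwx,nov,now,nox,nvw,nwx,ovw,ovx,owx,uvw,uvx,uwx,vwx
∂3: piv[ejnv,ejov,elnu,emow,enov,euvx,evwx,jluw,jovw,lnow,lnox,lnwx,lowx,luwx,movx,novw,uvwx] rk=17  ker:nowx
rk∂_3=17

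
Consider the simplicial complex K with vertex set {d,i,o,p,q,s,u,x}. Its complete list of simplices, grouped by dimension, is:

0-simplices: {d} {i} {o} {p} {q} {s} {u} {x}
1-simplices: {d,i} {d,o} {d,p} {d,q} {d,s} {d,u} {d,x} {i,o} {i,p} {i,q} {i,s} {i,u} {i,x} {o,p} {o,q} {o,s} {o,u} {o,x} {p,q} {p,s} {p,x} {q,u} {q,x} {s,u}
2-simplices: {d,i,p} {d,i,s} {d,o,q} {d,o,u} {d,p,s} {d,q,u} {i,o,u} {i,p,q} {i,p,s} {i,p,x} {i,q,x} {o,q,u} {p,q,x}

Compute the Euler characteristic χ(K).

χ(K)=-3

n_0=8 n_1=24 n_2=13
χ=+8−24+13=-3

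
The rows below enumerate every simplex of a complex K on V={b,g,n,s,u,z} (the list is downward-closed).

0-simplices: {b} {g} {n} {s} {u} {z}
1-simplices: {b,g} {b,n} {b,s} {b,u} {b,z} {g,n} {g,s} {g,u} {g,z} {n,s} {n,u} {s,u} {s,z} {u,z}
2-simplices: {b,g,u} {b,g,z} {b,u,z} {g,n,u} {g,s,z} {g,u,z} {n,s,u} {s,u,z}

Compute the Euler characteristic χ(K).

χ(K)=0

n_0=6 n_1=14 n_2=8
χ=+6−14+8=0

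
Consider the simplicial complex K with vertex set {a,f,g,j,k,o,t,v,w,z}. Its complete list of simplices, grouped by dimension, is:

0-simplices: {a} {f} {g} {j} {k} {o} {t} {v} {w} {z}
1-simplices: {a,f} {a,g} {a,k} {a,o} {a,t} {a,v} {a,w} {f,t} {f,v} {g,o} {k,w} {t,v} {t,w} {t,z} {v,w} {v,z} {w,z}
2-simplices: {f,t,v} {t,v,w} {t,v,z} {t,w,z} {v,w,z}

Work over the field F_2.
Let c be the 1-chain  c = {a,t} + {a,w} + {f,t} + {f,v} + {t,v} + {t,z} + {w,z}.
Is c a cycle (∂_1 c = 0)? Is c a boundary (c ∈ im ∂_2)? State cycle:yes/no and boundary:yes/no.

n_0=10 n_1=17 n_2=5  [Z2]
∂1: piv[af,ag,ak,ao,at,av,aw,tz] rk=8  ker:ft,fv,go,kw,tv,tw,vw,vz,wz
∂2: piv[ftv,tvw,tvz,twz] rk=4  ker:vwz
∂1c = 0
c vs im∂2: residual ≠ 0 ⇒ not boundary

cycle:yes boundary:no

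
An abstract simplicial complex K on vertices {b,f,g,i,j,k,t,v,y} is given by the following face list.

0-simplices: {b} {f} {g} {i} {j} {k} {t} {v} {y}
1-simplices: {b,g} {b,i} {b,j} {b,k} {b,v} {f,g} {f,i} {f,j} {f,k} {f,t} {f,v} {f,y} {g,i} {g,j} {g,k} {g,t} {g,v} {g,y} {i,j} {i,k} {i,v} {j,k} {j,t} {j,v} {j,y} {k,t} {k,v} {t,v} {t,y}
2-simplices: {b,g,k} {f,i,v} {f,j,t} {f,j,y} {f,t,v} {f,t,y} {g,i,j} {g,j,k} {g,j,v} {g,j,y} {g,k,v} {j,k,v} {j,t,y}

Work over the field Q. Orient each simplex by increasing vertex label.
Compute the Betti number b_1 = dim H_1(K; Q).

n_0=9 n_1=29 n_2=13  [Q]
∂1: piv[bg,bi,bj,bk,bv,fg,ft,fy] rk=8  ker:fi,fj,fk,fv,gi,gj,gk,gt,gv,gy,ij,ik,iv,jk,jt,jv,jy,kt,kv,tv,ty
∂2: piv[bgk,fiv,fjt,fjy,ftv,fty,gij,gjk,gjv,gjy,gkv] rk=11  ker:jkv,jty
b_1=(29−8)−11=10

b_1=10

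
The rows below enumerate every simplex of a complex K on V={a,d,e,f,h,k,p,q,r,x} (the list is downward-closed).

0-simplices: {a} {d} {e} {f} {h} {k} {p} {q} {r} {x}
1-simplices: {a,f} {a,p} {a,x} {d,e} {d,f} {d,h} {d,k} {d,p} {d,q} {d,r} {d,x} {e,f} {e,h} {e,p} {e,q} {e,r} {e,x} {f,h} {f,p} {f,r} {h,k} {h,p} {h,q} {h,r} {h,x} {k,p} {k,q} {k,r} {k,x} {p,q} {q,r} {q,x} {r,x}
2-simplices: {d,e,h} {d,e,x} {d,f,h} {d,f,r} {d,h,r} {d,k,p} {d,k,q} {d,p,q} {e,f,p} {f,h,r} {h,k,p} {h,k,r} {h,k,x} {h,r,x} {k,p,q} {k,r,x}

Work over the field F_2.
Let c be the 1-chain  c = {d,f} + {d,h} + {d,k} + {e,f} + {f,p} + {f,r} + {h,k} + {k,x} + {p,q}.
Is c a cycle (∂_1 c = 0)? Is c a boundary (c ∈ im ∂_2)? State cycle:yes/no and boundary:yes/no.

n_0=10 n_1=33 n_2=16  [Z2]
∂1: piv[af,ap,ax,de,df,dh,dk,dq,dr] rk=9  ker:dp,dx,ef,eh,ep,eq,er,ex,fh,fp,fr,hk,hp,hq,hr,hx,kp,kq,kr,kx,pq,qr,qx,rx
∂2: piv[deh,dex,dfh,dfr,dhr,dkp,dkq,dpq,efp,hkp,hkr,hkx,hrx] rk=13  ker:fhr,kpq,krx
∂1c = {d} + {e} + {k} + {q} + {r} + {x}

cycle:no boundary:no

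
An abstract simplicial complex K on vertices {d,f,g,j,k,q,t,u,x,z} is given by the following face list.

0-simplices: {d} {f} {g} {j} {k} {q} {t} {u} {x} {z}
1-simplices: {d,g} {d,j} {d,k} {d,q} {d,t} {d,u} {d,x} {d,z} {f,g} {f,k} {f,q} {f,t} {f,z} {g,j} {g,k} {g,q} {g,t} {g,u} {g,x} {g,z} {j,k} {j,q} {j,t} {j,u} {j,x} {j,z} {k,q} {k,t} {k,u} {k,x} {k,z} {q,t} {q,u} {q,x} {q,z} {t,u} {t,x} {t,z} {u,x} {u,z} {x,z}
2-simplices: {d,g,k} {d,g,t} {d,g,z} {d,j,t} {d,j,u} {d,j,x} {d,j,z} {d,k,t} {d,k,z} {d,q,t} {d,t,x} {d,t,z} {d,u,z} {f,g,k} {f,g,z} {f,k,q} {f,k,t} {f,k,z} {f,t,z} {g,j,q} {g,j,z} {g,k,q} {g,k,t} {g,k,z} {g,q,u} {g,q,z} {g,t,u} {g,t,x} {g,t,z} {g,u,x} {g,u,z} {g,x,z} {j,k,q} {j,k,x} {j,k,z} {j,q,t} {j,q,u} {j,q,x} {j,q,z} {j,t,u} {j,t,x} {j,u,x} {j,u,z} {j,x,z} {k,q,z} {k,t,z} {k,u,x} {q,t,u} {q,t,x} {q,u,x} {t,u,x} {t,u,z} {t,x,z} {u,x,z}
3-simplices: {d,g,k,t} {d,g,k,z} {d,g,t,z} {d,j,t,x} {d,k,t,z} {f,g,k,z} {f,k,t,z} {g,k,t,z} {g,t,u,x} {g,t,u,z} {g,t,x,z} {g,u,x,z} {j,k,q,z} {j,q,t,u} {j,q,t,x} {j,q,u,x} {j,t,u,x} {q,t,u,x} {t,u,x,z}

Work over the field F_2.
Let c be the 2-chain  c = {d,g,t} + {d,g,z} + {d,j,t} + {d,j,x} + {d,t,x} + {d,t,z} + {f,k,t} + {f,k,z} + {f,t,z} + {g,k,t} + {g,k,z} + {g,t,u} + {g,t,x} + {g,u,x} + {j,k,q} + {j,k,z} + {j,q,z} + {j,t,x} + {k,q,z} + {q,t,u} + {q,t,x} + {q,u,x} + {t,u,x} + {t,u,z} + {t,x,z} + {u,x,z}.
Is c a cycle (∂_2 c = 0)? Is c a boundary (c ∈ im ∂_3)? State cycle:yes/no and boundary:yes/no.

cycle:yes boundary:yes

n_0=10 n_1=41 n_2=54 n_3=19  [Z2]
∂1: piv[dg,dj,dk,dq,dt,du,dx,dz,fg] rk=9  ker:fk,fq,ft,fz,gj,gk,gq,gt,gu,gx,gz,jk,jq,jt,ju,jx,jz,kq,kt,ku,kx,kz,qt,qu,qx,qz,tu,tx,tz,ux,uz,xz
∂2: piv[dgk,dgt,dgz,djt,dju,djx,djz,dkt,dkz,dqt,dtx,dtz,duz,fgk,fgz,fkq,fkt,gjq,gjz,gkq,gqu,gqz,gtu,gtx,gux,guz,gxz,jkq,jkx,jqt,jqx,kux] rk=32  ker:fkz,ftz,gkt,gkz,gtz,jkz,jqu,jqz,jtu,jtx,jux,juz,jxz,kqz,ktz,qtu,qtx,qux,tux,tuz,txz,uxz
∂3: piv[dgkt,dgkz,dgtz,djtx,dktz,fgkz,fktz,gtux,gtuz,gtxz,guxz,jkqz,jqtu,jqtx,jqux,jtux] rk=16  ker:gktz,qtux,tuxz
∂2c = 0
c vs im∂3: reduces to 0 ⇒ boundary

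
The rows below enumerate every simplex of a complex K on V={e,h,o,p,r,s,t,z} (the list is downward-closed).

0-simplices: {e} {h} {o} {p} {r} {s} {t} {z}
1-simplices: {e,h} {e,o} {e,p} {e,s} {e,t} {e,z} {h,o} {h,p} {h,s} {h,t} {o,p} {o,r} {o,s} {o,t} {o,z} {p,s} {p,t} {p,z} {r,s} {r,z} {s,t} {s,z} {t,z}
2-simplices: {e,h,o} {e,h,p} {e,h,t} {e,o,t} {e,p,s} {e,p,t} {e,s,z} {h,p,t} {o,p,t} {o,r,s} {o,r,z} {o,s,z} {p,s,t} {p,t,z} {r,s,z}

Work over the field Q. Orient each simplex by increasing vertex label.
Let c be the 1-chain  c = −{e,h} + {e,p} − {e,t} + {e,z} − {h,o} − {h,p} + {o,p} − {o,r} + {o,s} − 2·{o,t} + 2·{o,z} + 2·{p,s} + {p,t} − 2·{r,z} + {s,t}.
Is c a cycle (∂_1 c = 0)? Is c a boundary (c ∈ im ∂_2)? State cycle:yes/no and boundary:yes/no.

n_0=8 n_1=23 n_2=15  [Q]
∂1: piv[eh,eo,ep,es,et,ez,or] rk=7  ker:ho,hp,hs,ht,op,os,ot,oz,ps,pt,pz,rs,rz,st,sz,tz
∂2: piv[eho,ehp,eht,eot,eps,ept,esz,opt,ors,orz,osz,pst,ptz] rk=13  ker:hpt,rsz
∂1c = {h} − 2·{o} − 2·{p} + {r} + 2·{s} − {t} + {z}

cycle:no boundary:no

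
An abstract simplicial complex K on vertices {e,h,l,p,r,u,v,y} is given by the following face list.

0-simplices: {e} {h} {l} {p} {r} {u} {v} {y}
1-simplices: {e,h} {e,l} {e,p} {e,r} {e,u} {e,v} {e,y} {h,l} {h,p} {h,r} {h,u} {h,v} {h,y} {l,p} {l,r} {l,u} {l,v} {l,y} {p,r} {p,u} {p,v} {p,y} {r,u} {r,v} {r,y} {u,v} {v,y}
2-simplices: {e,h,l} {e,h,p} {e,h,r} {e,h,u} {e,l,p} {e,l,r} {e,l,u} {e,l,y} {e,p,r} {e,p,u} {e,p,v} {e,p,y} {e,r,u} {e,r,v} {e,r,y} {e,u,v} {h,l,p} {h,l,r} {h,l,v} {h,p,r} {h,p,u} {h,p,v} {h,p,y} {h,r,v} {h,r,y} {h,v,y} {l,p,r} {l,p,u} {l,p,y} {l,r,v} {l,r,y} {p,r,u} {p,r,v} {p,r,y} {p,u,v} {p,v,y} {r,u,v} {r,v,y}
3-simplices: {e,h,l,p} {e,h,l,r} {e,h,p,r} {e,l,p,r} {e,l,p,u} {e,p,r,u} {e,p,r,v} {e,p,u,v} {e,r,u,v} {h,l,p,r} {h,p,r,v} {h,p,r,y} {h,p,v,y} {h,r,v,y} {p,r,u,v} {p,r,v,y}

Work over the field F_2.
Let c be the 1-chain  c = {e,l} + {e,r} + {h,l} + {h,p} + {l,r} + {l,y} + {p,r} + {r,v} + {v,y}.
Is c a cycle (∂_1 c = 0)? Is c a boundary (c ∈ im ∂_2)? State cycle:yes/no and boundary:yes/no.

cycle:yes boundary:yes

n_0=8 n_1=27 n_2=38 n_3=16  [Z2]
∂1: piv[eh,el,ep,er,eu,ev,ey] rk=7  ker:hl,hp,hr,hu,hv,hy,lp,lr,lu,lv,ly,pr,pu,pv,py,ru,rv,ry,uv,vy
∂2: piv[ehl,ehp,ehr,ehu,elp,elr,elu,ely,epr,epu,epv,epy,eru,erv,ery,euv,hlv,hpv,hpy,hvy] rk=20  ker:hlp,hlr,hpr,hpu,hrv,hry,lpr,lpu,lpy,lrv,lry,pru,prv,pry,puv,pvy,ruv,rvy
∂3: piv[ehlp,ehlr,ehpr,elpr,elpu,epru,eprv,epuv,eruv,hprv,hpry,hpvy,hrvy] rk=13  ker:hlpr,pruv,prvy
∂1c = 0
c vs im∂2: reduces to 0 ⇒ boundary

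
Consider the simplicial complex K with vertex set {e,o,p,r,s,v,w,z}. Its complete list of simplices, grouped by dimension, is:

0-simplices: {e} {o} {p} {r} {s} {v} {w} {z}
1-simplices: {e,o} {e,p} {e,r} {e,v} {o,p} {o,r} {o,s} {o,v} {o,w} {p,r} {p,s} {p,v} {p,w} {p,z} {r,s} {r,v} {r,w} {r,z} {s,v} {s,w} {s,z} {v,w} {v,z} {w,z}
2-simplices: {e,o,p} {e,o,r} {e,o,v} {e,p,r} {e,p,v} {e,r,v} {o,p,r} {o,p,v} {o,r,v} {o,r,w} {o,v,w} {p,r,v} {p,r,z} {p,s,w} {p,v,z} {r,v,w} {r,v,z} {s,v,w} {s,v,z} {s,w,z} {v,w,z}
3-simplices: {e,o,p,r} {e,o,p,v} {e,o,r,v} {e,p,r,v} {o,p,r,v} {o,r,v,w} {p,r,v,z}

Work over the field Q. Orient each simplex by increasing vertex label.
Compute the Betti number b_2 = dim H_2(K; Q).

n_0=8 n_1=24 n_2=21 n_3=7  [Q]
∂1: piv[eo,ep,er,ev,os,ow,pz] rk=7  ker:op,or,ov,pr,ps,pv,pw,rs,rv,rw,rz,sv,sw,sz,vw,vz,wz
∂2: piv[eop,eor,eov,epr,epv,erv,orw,ovw,prz,psw,pvz,svw,svz,swz] rk=14  ker:opr,opv,orv,prv,rvw,rvz,vwz
∂3: piv[eopr,eopv,eorv,eprv,orvw,prvz] rk=6  ker:oprv
b_2=(21−14)−6=1

b_2=1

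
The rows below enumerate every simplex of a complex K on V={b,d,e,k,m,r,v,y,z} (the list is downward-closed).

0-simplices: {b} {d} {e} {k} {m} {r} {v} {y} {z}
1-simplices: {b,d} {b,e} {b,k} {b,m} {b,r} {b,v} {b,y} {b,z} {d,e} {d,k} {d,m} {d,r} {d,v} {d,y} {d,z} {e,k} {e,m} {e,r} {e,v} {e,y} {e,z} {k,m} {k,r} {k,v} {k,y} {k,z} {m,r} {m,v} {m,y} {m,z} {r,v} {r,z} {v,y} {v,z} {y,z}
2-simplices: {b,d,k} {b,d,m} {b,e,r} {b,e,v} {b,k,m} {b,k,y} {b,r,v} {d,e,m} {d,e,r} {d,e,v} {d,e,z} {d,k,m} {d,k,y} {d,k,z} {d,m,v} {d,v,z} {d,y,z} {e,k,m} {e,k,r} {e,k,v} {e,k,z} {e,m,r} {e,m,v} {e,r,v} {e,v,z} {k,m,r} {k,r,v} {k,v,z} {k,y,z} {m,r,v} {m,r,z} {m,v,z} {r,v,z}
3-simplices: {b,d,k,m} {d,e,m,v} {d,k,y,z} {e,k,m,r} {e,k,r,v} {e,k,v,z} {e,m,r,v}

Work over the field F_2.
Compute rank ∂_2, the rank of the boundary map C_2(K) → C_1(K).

n_0=9 n_1=35 n_2=33 n_3=7  [Z2]
∂1: piv[bd,be,bk,bm,br,bv,by,bz] rk=8  ker:de,dk,dm,dr,dv,dy,dz,ek,em,er,ev,ey,ez,km,kr,kv,ky,kz,mr,mv,my,mz,rv,rz,vy,vz,yz
∂2: piv[bdk,bdm,ber,bev,bkm,bky,brv,dem,der,dev,dez,dky,dkz,dmv,dvz,dyz,ekm,ekr,ekv,emr,mrz,mvz] rk=22  ker:dkm,ekz,emv,erv,evz,kmr,krv,kvz,kyz,mrv,rvz
∂3: piv[bdkm,demv,dkyz,ekmr,ekrv,ekvz,emrv] rk=7
rk∂_2=22

rank∂_2=22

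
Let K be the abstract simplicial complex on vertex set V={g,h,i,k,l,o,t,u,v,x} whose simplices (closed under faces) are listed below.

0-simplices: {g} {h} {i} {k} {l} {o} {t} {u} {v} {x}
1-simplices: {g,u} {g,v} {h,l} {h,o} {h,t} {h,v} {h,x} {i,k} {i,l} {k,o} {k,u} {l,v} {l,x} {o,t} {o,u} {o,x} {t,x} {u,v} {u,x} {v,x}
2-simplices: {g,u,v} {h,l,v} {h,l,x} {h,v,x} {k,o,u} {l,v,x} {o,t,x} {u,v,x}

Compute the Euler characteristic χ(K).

n_0=10 n_1=20 n_2=8
χ=+10−20+8=-2

χ(K)=-2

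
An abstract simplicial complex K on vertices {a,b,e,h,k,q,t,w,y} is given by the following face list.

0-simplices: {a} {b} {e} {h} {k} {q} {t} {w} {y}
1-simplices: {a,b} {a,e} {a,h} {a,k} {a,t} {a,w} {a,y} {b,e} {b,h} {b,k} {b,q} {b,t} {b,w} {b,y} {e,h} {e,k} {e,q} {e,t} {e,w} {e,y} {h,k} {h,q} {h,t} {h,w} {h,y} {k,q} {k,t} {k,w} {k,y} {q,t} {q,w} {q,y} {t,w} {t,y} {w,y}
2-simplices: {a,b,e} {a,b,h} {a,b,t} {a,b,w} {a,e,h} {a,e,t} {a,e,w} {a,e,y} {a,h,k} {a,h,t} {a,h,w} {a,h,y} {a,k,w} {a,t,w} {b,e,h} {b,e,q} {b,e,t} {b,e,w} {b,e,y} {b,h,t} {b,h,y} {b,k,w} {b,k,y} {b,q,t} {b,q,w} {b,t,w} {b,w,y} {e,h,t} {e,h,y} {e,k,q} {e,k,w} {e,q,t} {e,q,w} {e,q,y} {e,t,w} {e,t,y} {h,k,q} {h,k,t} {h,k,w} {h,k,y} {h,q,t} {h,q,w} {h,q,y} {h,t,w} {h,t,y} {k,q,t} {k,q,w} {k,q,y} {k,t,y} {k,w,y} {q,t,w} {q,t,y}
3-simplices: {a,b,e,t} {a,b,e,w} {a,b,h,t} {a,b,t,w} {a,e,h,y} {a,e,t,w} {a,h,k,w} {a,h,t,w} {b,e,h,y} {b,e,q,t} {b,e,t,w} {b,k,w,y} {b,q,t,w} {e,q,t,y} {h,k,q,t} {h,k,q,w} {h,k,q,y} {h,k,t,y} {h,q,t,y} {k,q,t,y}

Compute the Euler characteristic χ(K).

χ(K)=6

n_0=9 n_1=35 n_2=52 n_3=20
χ=+9−35+52−20=6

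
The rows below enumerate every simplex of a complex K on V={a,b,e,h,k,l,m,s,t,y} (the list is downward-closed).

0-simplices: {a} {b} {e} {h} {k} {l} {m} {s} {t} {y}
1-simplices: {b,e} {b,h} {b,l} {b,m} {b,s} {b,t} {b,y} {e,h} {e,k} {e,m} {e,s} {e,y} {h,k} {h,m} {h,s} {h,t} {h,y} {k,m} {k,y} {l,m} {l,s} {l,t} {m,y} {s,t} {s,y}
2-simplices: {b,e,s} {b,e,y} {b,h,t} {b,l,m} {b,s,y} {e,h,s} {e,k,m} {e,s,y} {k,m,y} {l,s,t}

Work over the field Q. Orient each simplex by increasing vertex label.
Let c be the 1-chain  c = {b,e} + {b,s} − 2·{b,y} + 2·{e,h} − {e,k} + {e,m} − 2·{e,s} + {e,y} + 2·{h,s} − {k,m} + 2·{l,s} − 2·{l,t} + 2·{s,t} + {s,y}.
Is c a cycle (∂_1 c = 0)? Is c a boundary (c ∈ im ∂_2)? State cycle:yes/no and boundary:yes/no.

cycle:yes boundary:yes

n_0=10 n_1=25 n_2=10  [Q]
∂1: piv[be,bh,bl,bm,bs,bt,by,ek] rk=8  ker:eh,em,es,ey,hk,hm,hs,ht,hy,km,ky,lm,ls,lt,my,st,sy
∂2: piv[bes,bey,bht,blm,bsy,ehs,ekm,kmy,lst] rk=9  ker:esy
∂1c = 0
c vs im∂2: reduces to 0 ⇒ boundary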